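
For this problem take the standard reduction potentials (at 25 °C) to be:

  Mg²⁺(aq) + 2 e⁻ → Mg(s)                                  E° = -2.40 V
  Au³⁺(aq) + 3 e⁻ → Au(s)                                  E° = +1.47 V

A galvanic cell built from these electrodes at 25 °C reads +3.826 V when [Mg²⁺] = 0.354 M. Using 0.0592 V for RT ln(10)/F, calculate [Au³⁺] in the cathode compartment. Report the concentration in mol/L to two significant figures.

Au³⁺/Au is the cathode, Mg²⁺/Mg the anode: E°cell = +3.87 V, n = 6.
Overall reaction: 2 Au³⁺(aq) + 3 Mg(s) → 2 Au(s) + 3 Mg²⁺(aq); Q = [Mg²⁺]^3/[Au³⁺]^2.
From E = E° − (0.0592/n) log Q: log Q = (E° − E)·n/0.0592 = (+3.87 − (+3.826))·6/0.0592 = 4.4595.
So 2·log[Au³⁺] = 3·log(0.354) − log Q = -1.3530 − (4.4595) = -5.8125; log[Au³⁺] = -5.8125 / 2 = -2.9062; [Au³⁺] = 10^(-2.9062) ≈ 0.0012 M.

0.0012 M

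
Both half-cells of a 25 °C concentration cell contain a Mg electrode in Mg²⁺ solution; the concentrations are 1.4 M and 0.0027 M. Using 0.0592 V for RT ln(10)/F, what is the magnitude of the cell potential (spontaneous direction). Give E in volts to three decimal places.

+0.080 V

For a concentration cell E°cell = 0. The 1.4 M side is the cathode (reduction is favoured where [Mg²⁺] is higher).
With n = 2, E = −(0.0592/2) log([Mg²⁺]ₐₙ/[Mg²⁺]꜀ₐₜ) = −(0.0592/2) log(0.0027/1.4) = −(0.0592/2)(-2.715) = +0.080 V.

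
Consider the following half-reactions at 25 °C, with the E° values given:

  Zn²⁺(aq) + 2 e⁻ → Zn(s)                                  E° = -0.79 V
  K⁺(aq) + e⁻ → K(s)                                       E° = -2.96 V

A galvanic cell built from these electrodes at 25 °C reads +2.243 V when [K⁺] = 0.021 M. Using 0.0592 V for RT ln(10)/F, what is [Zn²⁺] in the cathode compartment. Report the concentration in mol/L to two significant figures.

Zn²⁺/Zn is the cathode, K⁺/K the anode: E°cell = +2.17 V, n = 2.
Overall reaction: Zn²⁺(aq) + 2 K(s) → Zn(s) + 2 K⁺(aq); Q = [K⁺]^2/[Zn²⁺]^1.
From E = E° − (0.0592/n) log Q: log Q = (E° − E)·n/0.0592 = (+2.17 − (+2.243))·2/0.0592 = -2.4662.
So 1·log[Zn²⁺] = 2·log(0.021) − log Q = -3.3556 − (-2.4662) = -0.8894; [Zn²⁺] = 10^(-0.8894) ≈ 0.13 M.

0.13 M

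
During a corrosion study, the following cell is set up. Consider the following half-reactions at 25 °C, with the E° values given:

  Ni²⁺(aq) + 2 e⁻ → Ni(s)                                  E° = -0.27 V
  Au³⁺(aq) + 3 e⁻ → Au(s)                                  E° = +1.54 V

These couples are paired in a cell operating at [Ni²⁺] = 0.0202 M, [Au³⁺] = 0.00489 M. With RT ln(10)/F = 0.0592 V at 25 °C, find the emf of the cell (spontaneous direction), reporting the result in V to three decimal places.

Au³⁺/Au is the cathode (higher E°), Ni²⁺/Ni the anode: E°cell = +1.54 − (-0.27) = +1.81 V, n = 6.
Overall: 2 Au³⁺(aq) + 3 Ni(s) → 2 Au(s) + 3 Ni²⁺(aq)
Q = [Ni²⁺]^3 / ([Au³⁺]^2); log Q = -0.463.
E = E° − (0.0592/n) log Q = +1.81 − (0.0592/6)(-0.463) = +1.815 V.

+1.815 V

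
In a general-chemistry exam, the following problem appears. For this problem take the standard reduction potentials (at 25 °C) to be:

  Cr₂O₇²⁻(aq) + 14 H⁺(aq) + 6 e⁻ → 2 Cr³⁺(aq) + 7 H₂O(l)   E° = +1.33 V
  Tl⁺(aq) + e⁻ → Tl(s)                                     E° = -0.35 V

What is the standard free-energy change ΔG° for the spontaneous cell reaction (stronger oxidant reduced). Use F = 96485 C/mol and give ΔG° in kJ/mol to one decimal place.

Cr₂O₇²⁻/Cr³⁺ (E° = +1.33 V) is the cathode; Tl⁺/Tl (E° = -0.35 V) is the anode, so E°cell = +1.68 V.
Balancing electrons gives n = 6 (lcm of 6 and 1).
ΔG° = −nFE° = −(6)(96485)(+1.68) = -972,569 J = -972.6 kJ/mol.

-972.6 kJ/mol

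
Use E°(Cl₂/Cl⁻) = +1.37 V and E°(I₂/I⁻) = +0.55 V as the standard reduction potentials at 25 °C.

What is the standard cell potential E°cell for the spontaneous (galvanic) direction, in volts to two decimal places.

+0.82 V

The Cl₂/Cl⁻ couple has the higher reduction potential, so it is the cathode; I₂/I⁻ is oxidised at the anode.
E°cell = E°(cathode) − E°(anode) = (+1.37) − (+0.55) = +0.82 V.
Since E°cell > 0, the reaction is spontaneous under standard conditions.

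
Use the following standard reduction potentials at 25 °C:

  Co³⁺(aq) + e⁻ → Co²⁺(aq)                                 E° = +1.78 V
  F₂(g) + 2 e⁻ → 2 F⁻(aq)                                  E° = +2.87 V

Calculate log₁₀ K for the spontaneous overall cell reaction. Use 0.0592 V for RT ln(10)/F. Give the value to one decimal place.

Cathode: F₂/F⁻; anode: Co³⁺/Co²⁺. E°cell = +1.09 V, n = 2.
log K = nE°cell / 0.0592 = (2)(+1.09) / 0.0592 = 36.8.

36.8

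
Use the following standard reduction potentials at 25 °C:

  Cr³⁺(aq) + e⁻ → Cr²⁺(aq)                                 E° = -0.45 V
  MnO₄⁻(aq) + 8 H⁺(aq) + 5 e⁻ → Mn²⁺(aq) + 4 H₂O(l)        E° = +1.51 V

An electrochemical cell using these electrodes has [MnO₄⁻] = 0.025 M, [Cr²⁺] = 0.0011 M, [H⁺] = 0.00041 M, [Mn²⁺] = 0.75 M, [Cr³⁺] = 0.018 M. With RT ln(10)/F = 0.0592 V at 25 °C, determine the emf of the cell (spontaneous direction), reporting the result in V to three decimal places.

MnO₄⁻/Mn²⁺ is the cathode (higher E°), Cr³⁺/Cr²⁺ the anode: E°cell = +1.51 − (-0.45) = +1.96 V, n = 5.
Overall: MnO₄⁻(aq) + 8 H⁺(aq) + 5 Cr²⁺(aq) → Mn²⁺(aq) + 4 H₂O(l) + 5 Cr³⁺(aq)
Q = [Mn²⁺]·[Cr³⁺]^5 / ([MnO₄⁻]·[H⁺]^8·[Cr²⁺]^5); log Q = 34.644.
E = E° − (0.0592/n) log Q = +1.96 − (0.0592/5)(34.644) = +1.550 V.

+1.550 V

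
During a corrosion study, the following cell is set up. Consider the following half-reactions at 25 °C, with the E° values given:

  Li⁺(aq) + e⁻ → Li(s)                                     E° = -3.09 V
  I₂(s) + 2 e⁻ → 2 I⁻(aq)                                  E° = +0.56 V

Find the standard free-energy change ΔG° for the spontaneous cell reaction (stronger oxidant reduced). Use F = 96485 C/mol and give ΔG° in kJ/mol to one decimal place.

-704.3 kJ/mol

I₂/I⁻ (E° = +0.56 V) is the cathode; Li⁺/Li (E° = -3.09 V) is the anode, so E°cell = +3.65 V.
Balancing electrons gives n = 2 (lcm of 2 and 1).
ΔG° = −nFE° = −(2)(96485)(+3.65) = -704,340 J = -704.3 kJ/mol.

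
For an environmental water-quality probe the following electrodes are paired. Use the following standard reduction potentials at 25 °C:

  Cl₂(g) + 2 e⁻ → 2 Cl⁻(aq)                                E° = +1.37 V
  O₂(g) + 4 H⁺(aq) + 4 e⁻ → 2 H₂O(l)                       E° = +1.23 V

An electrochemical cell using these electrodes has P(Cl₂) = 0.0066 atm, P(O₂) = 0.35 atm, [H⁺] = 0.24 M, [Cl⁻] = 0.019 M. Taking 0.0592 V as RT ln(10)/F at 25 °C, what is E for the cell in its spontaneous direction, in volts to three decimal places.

+0.221 V

Cl₂/Cl⁻ is the cathode (higher E°), O₂/H₂O the anode: E°cell = +1.37 − (+1.23) = +0.14 V, n = 4.
Overall: 2 Cl₂(g) + 2 H₂O(l) → 4 Cl⁻(aq) + O₂(g) + 4 H⁺(aq)
Q = [Cl⁻]^4·P(O₂)·[H⁺]^4 / (P(Cl₂)^2); log Q = -5.459.
E = E° − (0.0592/n) log Q = +0.14 − (0.0592/4)(-5.459) = +0.221 V.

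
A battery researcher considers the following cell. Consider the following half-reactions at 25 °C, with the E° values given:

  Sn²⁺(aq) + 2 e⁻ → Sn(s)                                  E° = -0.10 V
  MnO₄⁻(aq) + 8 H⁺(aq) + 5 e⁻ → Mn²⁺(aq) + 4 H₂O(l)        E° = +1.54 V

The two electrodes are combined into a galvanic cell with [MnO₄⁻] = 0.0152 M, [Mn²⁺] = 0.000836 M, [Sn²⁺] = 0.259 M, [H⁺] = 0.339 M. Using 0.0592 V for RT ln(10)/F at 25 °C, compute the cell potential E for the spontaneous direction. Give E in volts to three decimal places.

+1.628 V

MnO₄⁻/Mn²⁺ is the cathode (higher E°), Sn²⁺/Sn the anode: E°cell = +1.54 − (-0.10) = +1.64 V, n = 10.
Overall: 2 MnO₄⁻(aq) + 16 H⁺(aq) + 5 Sn(s) → 2 Mn²⁺(aq) + 8 H₂O(l) + 5 Sn²⁺(aq)
Q = [Mn²⁺]^2·[Sn²⁺]^5 / ([MnO₄⁻]^2·[H⁺]^16); log Q = 2.064.
E = E° − (0.0592/n) log Q = +1.64 − (0.0592/10)(2.064) = +1.628 V.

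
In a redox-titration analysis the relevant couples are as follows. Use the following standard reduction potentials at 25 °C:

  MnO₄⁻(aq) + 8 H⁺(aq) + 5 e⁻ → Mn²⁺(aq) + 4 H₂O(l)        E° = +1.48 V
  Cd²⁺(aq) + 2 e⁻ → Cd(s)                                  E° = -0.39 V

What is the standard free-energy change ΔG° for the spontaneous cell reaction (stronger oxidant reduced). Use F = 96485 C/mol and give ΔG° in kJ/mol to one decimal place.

-1804.3 kJ/mol

MnO₄⁻/Mn²⁺ (E° = +1.48 V) is the cathode; Cd²⁺/Cd (E° = -0.39 V) is the anode, so E°cell = +1.87 V.
Balancing electrons gives n = 10 (lcm of 5 and 2).
ΔG° = −nFE° = −(10)(96485)(+1.87) = -1,804,270 J = -1804.3 kJ/mol.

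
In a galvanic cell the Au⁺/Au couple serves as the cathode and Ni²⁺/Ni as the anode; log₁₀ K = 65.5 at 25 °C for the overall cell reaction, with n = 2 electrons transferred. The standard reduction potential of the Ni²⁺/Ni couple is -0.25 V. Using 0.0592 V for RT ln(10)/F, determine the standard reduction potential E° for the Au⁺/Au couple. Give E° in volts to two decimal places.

E°cell = (0.0592/n)·log K = (0.0592/2)(65.5) = +1.939 V.
Since Au⁺/Au is the cathode and Ni²⁺/Ni the anode, E°cell = E°(Au⁺/Au) − E°(Ni²⁺/Ni).
So E°(Au⁺/Au) = E°cell + E°(Ni²⁺/Ni) = +1.939 + (-0.25) = +1.69 V.

+1.69 V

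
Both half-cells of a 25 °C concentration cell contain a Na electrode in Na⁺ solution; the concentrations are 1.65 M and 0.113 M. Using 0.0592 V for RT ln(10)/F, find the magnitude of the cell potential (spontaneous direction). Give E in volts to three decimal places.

+0.069 V

For a concentration cell E°cell = 0. The 1.65 M side is the cathode (reduction is favoured where [Na⁺] is higher).
With n = 1, E = −(0.0592/1) log([Na⁺]ₐₙ/[Na⁺]꜀ₐₜ) = −(0.0592/1) log(0.113/1.65) = −(0.0592/1)(-1.164) = +0.069 V.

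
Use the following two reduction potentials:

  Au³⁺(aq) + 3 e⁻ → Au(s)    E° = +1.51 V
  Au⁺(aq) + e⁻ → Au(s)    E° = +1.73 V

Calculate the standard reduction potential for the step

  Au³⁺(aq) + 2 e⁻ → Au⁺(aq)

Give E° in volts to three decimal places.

+1.400 V

Sequential free energies add, so n₃E°₃ = n₁E°₁ + n₂E°₂.
With n₃ = 3, and the known step contributing 1×(+1.73) V, the unknown satisfies 2·E° = 3×(+1.51) − 1×(+1.73) = +2.800.
E° = +2.800 / 2 = +1.400 V.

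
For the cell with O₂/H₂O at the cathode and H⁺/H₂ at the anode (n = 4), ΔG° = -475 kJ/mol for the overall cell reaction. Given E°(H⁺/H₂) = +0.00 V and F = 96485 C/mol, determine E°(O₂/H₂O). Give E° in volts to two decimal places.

E°cell = −ΔG°/(nF) = −(-475×10³)/((4)(96485)) = +1.231 V.
Since O₂/H₂O is the cathode and H⁺/H₂ the anode, E°cell = E°(O₂/H₂O) − E°(H⁺/H₂).
So E°(O₂/H₂O) = E°cell + E°(H⁺/H₂) = +1.231 + (+0.00) = +1.23 V.

+1.23 V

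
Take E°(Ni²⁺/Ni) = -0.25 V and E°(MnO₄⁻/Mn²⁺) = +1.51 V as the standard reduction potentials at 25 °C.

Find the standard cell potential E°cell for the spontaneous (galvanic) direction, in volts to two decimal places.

The MnO₄⁻/Mn²⁺ couple has the higher reduction potential, so it is the cathode; Ni²⁺/Ni is oxidised at the anode.
E°cell = E°(cathode) − E°(anode) = (+1.51) − (-0.25) = +1.76 V.
Since E°cell > 0, the reaction is spontaneous under standard conditions.

+1.76 V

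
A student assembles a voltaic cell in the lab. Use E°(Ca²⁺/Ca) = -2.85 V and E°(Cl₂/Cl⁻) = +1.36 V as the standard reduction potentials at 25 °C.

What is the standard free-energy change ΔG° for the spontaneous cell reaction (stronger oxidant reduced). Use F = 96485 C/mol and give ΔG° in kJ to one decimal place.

-812.4 kJ

Cl₂/Cl⁻ (E° = +1.36 V) is the cathode; Ca²⁺/Ca (E° = -2.85 V) is the anode, so E°cell = +4.21 V.
Balancing electrons gives n = 2 (lcm of 2 and 2).
ΔG° = −nFE° = −(2)(96485)(+4.21) = -812,404 J = -812.4 kJ.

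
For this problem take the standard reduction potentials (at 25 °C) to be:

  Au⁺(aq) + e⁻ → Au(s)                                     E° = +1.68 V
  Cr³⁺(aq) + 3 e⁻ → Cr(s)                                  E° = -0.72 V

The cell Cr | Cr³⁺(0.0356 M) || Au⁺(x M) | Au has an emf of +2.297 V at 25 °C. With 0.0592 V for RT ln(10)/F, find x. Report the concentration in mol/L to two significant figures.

0.0060 M

Au⁺/Au is the cathode, Cr³⁺/Cr the anode: E°cell = +2.40 V, n = 3.
Overall reaction: 3 Au⁺(aq) + Cr(s) → 3 Au(s) + Cr³⁺(aq); Q = [Cr³⁺]^1/[Au⁺]^3.
From E = E° − (0.0592/n) log Q: log Q = (E° − E)·n/0.0592 = (+2.40 − (+2.297))·3/0.0592 = 5.2196.
So 3·log[Au⁺] = 1·log(0.0356) − log Q = -1.4486 − (5.2196) = -6.6682; log[Au⁺] = -6.6682 / 3 = -2.2227; [Au⁺] = 10^(-2.2227) ≈ 0.0060 M.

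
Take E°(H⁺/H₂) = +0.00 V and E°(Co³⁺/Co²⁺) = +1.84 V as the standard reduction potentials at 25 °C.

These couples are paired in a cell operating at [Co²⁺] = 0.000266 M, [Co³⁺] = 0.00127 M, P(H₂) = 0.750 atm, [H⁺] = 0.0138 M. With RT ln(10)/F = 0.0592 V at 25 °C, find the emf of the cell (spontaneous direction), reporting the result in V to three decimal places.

Co³⁺/Co²⁺ is the cathode (higher E°), H⁺/H₂ the anode: E°cell = +1.84 − (+0.00) = +1.84 V, n = 2.
Overall: 2 Co³⁺(aq) + H₂(g) → 2 Co²⁺(aq) + 2 H⁺(aq)
Q = [Co²⁺]^2·[H⁺]^2 / ([Co³⁺]^2·P(H₂)); log Q = -4.953.
E = E° − (0.0592/n) log Q = +1.84 − (0.0592/2)(-4.953) = +1.987 V.

+1.987 V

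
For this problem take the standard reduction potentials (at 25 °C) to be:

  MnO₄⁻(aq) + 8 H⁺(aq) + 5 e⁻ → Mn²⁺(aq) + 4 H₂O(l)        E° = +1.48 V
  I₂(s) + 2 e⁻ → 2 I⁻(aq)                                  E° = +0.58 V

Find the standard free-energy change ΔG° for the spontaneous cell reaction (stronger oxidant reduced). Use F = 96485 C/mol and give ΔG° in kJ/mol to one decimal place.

-868.4 kJ/mol

MnO₄⁻/Mn²⁺ (E° = +1.48 V) is the cathode; I₂/I⁻ (E° = +0.58 V) is the anode, so E°cell = +0.90 V.
Balancing electrons gives n = 10 (lcm of 5 and 2).
ΔG° = −nFE° = −(10)(96485)(+0.90) = -868,365 J = -868.4 kJ/mol.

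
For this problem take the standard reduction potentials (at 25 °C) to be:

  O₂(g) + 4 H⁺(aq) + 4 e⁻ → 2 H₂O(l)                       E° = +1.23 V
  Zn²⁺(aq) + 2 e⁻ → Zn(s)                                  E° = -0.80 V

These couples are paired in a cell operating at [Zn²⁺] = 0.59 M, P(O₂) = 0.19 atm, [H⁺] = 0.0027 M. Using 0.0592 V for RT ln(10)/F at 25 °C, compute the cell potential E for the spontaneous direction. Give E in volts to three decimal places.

O₂/H₂O is the cathode (higher E°), Zn²⁺/Zn the anode: E°cell = +1.23 − (-0.80) = +2.03 V, n = 4.
Overall: O₂(g) + 4 H⁺(aq) + 2 Zn(s) → 2 H₂O(l) + 2 Zn²⁺(aq)
Q = [Zn²⁺]^2 / (P(O₂)·[H⁺]^4); log Q = 10.537.
E = E° − (0.0592/n) log Q = +2.03 − (0.0592/4)(10.537) = +1.874 V.

+1.874 V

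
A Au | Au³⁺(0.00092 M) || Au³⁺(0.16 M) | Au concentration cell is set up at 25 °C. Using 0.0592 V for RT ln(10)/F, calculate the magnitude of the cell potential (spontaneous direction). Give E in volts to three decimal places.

For a concentration cell E°cell = 0. The 0.16 M side is the cathode (reduction is favoured where [Au³⁺] is higher).
With n = 3, E = −(0.0592/3) log([Au³⁺]ₐₙ/[Au³⁺]꜀ₐₜ) = −(0.0592/3) log(0.00092/0.16) = −(0.0592/3)(-2.240) = +0.044 V.

+0.044 V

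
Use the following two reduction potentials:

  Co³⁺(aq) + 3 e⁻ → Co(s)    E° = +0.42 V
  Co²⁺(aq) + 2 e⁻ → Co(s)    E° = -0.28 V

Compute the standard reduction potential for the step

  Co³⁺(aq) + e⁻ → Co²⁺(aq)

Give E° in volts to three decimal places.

+1.820 V

Sequential free energies add, so n₃E°₃ = n₁E°₁ + n₂E°₂.
With n₃ = 3, and the known step contributing 2×(-0.28) V, the unknown satisfies 1·E° = 3×(+0.42) − 2×(-0.28) = +1.820.
E° = +1.820 / 1 = +1.820 V.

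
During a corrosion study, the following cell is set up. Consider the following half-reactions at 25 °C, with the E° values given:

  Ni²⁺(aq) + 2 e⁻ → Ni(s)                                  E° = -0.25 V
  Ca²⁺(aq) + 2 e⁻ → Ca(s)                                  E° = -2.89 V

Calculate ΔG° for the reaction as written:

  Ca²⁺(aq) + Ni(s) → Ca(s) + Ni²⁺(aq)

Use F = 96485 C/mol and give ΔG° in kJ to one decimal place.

+509.4 kJ

As written, Ca²⁺/Ca is reduced (cathode) and Ni²⁺/Ni is oxidised (anode), so E°cell = (-2.89) − (-0.25) = -2.64 V.
Balancing electrons gives n = 2.
ΔG° = −nFE° = −(2)(96485)(-2.64) = 509,441 J = +509.4 kJ.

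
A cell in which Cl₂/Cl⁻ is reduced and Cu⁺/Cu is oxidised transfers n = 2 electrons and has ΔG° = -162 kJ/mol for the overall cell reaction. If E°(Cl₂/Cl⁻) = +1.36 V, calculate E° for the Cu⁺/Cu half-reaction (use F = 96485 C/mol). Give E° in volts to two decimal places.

E°cell = −ΔG°/(nF) = −(-162×10³)/((2)(96485)) = +0.840 V.
Since Cl₂/Cl⁻ is the cathode and Cu⁺/Cu the anode, E°cell = E°(Cl₂/Cl⁻) − E°(Cu⁺/Cu).
So E°(Cu⁺/Cu) = E°(Cl₂/Cl⁻) − E°cell = (+1.36) − (+0.840) = +0.52 V.

+0.52 V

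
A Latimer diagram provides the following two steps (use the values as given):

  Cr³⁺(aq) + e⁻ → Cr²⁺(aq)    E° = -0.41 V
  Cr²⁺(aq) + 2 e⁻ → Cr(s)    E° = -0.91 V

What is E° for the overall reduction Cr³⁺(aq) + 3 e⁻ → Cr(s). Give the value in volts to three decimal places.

Adding the free-energy changes (−nFE°) of the two steps gives −n₃FE°₃ = −n₁FE°₁ − n₂FE°₂.
E°₃ = (1×-0.41 + 2×-0.91) / 3 = (-2.230) / 3 = -0.743 V.

-0.743 V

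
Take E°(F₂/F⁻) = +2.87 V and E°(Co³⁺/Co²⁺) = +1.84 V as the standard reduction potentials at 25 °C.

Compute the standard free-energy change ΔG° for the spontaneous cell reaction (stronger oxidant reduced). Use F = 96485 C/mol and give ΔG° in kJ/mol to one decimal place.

-198.8 kJ/mol

F₂/F⁻ (E° = +2.87 V) is the cathode; Co³⁺/Co²⁺ (E° = +1.84 V) is the anode, so E°cell = +1.03 V.
Balancing electrons gives n = 2 (lcm of 2 and 1).
ΔG° = −nFE° = −(2)(96485)(+1.03) = -198,759 J = -198.8 kJ/mol.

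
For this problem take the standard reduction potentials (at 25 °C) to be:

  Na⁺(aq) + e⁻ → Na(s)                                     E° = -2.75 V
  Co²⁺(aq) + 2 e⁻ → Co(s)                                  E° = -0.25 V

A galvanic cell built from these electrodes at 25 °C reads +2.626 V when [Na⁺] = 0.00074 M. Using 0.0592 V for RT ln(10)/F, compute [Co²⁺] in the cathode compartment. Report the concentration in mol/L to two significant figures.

Co²⁺/Co is the cathode, Na⁺/Na the anode: E°cell = +2.50 V, n = 2.
Overall reaction: Co²⁺(aq) + 2 Na(s) → Co(s) + 2 Na⁺(aq); Q = [Na⁺]^2/[Co²⁺]^1.
From E = E° − (0.0592/n) log Q: log Q = (E° − E)·n/0.0592 = (+2.50 − (+2.626))·2/0.0592 = -4.2568.
So 1·log[Co²⁺] = 2·log(0.00074) − log Q = -6.2615 − (-4.2568) = -2.0047; [Co²⁺] = 10^(-2.0047) ≈ 0.0099 M.

0.0099 M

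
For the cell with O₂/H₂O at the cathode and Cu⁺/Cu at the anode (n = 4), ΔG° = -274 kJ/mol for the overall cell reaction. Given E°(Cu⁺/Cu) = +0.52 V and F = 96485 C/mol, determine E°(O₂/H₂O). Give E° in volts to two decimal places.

+1.23 V

E°cell = −ΔG°/(nF) = −(-274×10³)/((4)(96485)) = +0.710 V.
Since O₂/H₂O is the cathode and Cu⁺/Cu the anode, E°cell = E°(O₂/H₂O) − E°(Cu⁺/Cu).
So E°(O₂/H₂O) = E°cell + E°(Cu⁺/Cu) = +0.710 + (+0.52) = +1.23 V.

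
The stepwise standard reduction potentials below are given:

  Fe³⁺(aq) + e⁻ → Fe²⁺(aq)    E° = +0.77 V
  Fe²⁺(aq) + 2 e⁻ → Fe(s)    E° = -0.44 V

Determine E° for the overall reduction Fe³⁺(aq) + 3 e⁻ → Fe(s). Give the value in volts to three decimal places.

Adding the free-energy changes (−nFE°) of the two steps gives −n₃FE°₃ = −n₁FE°₁ − n₂FE°₂.
E°₃ = (1×+0.77 + 2×-0.44) / 3 = (-0.110) / 3 = -0.037 V.

-0.037 V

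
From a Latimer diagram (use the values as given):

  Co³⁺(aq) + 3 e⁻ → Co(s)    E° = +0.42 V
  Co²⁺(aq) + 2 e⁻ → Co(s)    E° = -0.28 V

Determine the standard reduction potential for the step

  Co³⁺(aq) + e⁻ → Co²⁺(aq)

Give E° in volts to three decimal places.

+1.820 V

Sequential free energies add, so n₃E°₃ = n₁E°₁ + n₂E°₂.
With n₃ = 3, and the known step contributing 2×(-0.28) V, the unknown satisfies 1·E° = 3×(+0.42) − 2×(-0.28) = +1.820.
E° = +1.820 / 1 = +1.820 V.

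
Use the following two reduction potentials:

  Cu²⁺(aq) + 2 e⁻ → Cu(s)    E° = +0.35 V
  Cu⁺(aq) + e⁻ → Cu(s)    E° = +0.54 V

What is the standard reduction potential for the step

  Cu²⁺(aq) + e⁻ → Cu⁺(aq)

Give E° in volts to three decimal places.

Sequential free energies add, so n₃E°₃ = n₁E°₁ + n₂E°₂.
With n₃ = 2, and the known step contributing 1×(+0.54) V, the unknown satisfies 1·E° = 2×(+0.35) − 1×(+0.54) = +0.160.
E° = +0.160 / 1 = +0.160 V.

+0.160 V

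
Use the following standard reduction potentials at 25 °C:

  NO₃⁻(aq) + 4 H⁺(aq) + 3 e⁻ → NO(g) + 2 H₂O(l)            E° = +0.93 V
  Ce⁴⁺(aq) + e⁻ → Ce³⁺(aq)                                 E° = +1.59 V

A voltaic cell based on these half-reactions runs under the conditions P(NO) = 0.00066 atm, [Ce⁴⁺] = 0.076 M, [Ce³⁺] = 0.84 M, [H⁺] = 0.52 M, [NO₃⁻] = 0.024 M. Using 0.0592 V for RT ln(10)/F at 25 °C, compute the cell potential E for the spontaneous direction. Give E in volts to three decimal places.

Ce⁴⁺/Ce³⁺ is the cathode (higher E°), NO₃⁻/NO the anode: E°cell = +1.59 − (+0.93) = +0.66 V, n = 3.
Overall: 3 Ce⁴⁺(aq) + NO(g) + 2 H₂O(l) → 3 Ce³⁺(aq) + NO₃⁻(aq) + 4 H⁺(aq)
Q = [Ce³⁺]^3·[NO₃⁻]·[H⁺]^4 / ([Ce⁴⁺]^3·P(NO)); log Q = 3.555.
E = E° − (0.0592/n) log Q = +0.66 − (0.0592/3)(3.555) = +0.590 V.

+0.590 V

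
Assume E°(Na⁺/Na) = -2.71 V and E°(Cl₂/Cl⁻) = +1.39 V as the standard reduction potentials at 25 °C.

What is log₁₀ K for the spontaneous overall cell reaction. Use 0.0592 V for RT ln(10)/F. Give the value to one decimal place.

Cathode: Cl₂/Cl⁻; anode: Na⁺/Na. E°cell = +4.10 V, n = 2.
log K = nE°cell / 0.0592 = (2)(+4.10) / 0.0592 = 138.5.

138.5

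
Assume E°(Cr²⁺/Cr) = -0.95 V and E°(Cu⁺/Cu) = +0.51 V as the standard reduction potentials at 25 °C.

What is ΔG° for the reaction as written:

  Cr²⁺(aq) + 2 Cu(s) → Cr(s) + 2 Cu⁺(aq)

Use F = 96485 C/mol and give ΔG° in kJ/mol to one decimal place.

As written, Cr²⁺/Cr is reduced (cathode) and Cu⁺/Cu is oxidised (anode), so E°cell = (-0.95) − (+0.51) = -1.46 V.
Balancing electrons gives n = 2.
ΔG° = −nFE° = −(2)(96485)(-1.46) = 281,736 J = +281.7 kJ/mol.

+281.7 kJ/mol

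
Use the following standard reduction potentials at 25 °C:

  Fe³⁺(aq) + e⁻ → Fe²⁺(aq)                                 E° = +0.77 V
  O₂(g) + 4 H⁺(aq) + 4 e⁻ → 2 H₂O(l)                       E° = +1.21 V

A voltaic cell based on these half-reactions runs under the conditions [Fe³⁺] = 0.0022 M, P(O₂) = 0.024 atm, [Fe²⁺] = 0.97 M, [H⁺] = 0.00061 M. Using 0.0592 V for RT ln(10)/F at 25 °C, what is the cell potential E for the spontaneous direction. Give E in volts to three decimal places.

+0.382 V

O₂/H₂O is the cathode (higher E°), Fe³⁺/Fe²⁺ the anode: E°cell = +1.21 − (+0.77) = +0.44 V, n = 4.
Overall: O₂(g) + 4 H⁺(aq) + 4 Fe²⁺(aq) → 2 H₂O(l) + 4 Fe³⁺(aq)
Q = [Fe³⁺]^4 / (P(O₂)·[H⁺]^4·[Fe²⁺]^4); log Q = 3.901.
E = E° − (0.0592/n) log Q = +0.44 − (0.0592/4)(3.901) = +0.382 V.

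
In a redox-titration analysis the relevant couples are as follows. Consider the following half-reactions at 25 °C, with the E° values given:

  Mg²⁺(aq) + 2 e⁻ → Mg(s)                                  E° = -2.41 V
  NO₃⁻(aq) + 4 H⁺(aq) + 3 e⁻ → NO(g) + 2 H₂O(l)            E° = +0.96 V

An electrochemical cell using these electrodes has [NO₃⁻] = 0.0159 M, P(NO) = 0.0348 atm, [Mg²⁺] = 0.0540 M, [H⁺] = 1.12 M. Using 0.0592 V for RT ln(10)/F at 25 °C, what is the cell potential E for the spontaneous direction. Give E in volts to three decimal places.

NO₃⁻/NO is the cathode (higher E°), Mg²⁺/Mg the anode: E°cell = +0.96 − (-2.41) = +3.37 V, n = 6.
Overall: 2 NO₃⁻(aq) + 8 H⁺(aq) + 3 Mg(s) → 2 NO(g) + 4 H₂O(l) + 3 Mg²⁺(aq)
Q = P(NO)^2·[Mg²⁺]^3 / ([NO₃⁻]^2·[H⁺]^8); log Q = -3.516.
E = E° − (0.0592/n) log Q = +3.37 − (0.0592/6)(-3.516) = +3.405 V.

+3.405 V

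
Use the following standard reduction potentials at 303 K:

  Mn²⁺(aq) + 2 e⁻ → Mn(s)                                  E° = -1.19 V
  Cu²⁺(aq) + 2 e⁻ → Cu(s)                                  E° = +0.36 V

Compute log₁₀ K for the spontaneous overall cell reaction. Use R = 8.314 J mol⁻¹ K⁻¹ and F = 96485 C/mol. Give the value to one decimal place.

Cathode: Cu²⁺/Cu; anode: Mn²⁺/Mn. E°cell = (+0.36) − (-1.19) = +1.55 V, with n = 2.
ΔG° = −nFE° = −RT ln K, so ln K = nFE°/(RT) = (2)(96485)(+1.55) / ((8.314)(303)) = 118.732.
log₁₀ K = 118.732 / ln 10 = 51.6.

51.6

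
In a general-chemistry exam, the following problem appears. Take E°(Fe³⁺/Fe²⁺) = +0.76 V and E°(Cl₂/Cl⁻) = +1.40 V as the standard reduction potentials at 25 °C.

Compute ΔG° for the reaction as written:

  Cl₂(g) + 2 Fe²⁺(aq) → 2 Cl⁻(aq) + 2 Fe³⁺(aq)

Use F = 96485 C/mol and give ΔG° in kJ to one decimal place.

-123.5 kJ

As written, Cl₂/Cl⁻ is reduced (cathode) and Fe³⁺/Fe²⁺ is oxidised (anode), so E°cell = (+1.40) − (+0.76) = +0.64 V.
Balancing electrons gives n = 2.
ΔG° = −nFE° = −(2)(96485)(+0.64) = -123,501 J = -123.5 kJ.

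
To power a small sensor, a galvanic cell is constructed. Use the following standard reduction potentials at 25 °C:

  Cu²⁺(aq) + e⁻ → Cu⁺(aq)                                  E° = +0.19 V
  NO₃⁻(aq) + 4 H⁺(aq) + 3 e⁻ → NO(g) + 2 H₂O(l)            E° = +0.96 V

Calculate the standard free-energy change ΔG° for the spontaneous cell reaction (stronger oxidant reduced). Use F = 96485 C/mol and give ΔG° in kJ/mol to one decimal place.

NO₃⁻/NO (E° = +0.96 V) is the cathode; Cu²⁺/Cu⁺ (E° = +0.19 V) is the anode, so E°cell = +0.77 V.
Balancing electrons gives n = 3 (lcm of 3 and 1).
ΔG° = −nFE° = −(3)(96485)(+0.77) = -222,880 J = -222.9 kJ/mol.

-222.9 kJ/mol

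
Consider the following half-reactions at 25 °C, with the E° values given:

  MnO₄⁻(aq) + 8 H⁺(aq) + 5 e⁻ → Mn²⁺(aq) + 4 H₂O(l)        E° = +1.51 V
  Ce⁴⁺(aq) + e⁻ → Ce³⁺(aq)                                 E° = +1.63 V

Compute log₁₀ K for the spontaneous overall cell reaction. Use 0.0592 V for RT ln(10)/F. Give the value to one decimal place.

10.1

Cathode: Ce⁴⁺/Ce³⁺; anode: MnO₄⁻/Mn²⁺. E°cell = +0.12 V, n = 5.
log K = nE°cell / 0.0592 = (5)(+0.12) / 0.0592 = 10.1.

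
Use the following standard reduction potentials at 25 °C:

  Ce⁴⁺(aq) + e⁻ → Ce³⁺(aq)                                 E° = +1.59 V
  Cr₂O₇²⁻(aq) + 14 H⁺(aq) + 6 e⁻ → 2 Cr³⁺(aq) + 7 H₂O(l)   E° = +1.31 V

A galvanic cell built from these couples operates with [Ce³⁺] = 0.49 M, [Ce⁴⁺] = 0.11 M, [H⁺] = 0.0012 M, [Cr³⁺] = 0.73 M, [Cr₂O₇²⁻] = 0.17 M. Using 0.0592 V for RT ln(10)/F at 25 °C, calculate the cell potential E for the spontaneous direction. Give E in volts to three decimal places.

Ce⁴⁺/Ce³⁺ is the cathode (higher E°), Cr₂O₇²⁻/Cr³⁺ the anode: E°cell = +1.59 − (+1.31) = +0.28 V, n = 6.
Overall: 6 Ce⁴⁺(aq) + 2 Cr³⁺(aq) + 7 H₂O(l) → 6 Ce³⁺(aq) + Cr₂O₇²⁻(aq) + 14 H⁺(aq)
Q = [Ce³⁺]^6·[Cr₂O₇²⁻]·[H⁺]^14 / ([Ce⁴⁺]^6·[Cr³⁺]^2); log Q = -37.495.
E = E° − (0.0592/n) log Q = +0.28 − (0.0592/6)(-37.495) = +0.650 V.

+0.650 V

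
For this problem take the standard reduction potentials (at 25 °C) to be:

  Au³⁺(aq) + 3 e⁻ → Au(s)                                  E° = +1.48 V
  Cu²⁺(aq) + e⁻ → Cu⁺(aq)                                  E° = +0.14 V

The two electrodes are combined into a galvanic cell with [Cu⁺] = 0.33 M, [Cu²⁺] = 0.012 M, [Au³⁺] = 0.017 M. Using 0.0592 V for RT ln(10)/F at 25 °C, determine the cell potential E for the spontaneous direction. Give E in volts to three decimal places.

+1.390 V

Au³⁺/Au is the cathode (higher E°), Cu²⁺/Cu⁺ the anode: E°cell = +1.48 − (+0.14) = +1.34 V, n = 3.
Overall: Au³⁺(aq) + 3 Cu⁺(aq) → Au(s) + 3 Cu²⁺(aq)
Q = [Cu²⁺]^3 / ([Au³⁺]·[Cu⁺]^3); log Q = -2.548.
E = E° − (0.0592/n) log Q = +1.34 − (0.0592/3)(-2.548) = +1.390 V.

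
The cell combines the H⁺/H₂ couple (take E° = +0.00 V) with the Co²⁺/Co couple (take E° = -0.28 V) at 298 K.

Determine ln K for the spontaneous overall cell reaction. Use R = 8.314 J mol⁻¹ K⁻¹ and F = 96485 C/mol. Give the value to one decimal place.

Cathode: H⁺/H₂; anode: Co²⁺/Co. E°cell = (+0.00) − (-0.28) = +0.28 V, with n = 2.
ΔG° = −nFE° = −RT ln K, so ln K = nFE°/(RT) = (2)(96485)(+0.28) / ((8.314)(298)) = 21.808.

21.8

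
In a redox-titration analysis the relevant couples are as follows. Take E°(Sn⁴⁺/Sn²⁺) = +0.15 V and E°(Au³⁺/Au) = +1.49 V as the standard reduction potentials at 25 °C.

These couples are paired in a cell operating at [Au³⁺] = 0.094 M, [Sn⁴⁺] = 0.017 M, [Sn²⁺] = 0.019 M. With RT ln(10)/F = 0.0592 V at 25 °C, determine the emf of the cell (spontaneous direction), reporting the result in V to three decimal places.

+1.321 V

Au³⁺/Au is the cathode (higher E°), Sn⁴⁺/Sn²⁺ the anode: E°cell = +1.49 − (+0.15) = +1.34 V, n = 6.
Overall: 2 Au³⁺(aq) + 3 Sn²⁺(aq) → 2 Au(s) + 3 Sn⁴⁺(aq)
Q = [Sn⁴⁺]^3 / ([Au³⁺]^2·[Sn²⁺]^3); log Q = 1.909.
E = E° − (0.0592/n) log Q = +1.34 − (0.0592/6)(1.909) = +1.321 V.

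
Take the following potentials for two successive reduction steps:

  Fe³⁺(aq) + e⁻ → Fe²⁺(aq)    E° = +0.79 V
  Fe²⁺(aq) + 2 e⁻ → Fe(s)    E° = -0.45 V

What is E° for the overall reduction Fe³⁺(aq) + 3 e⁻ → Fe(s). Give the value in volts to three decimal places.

Standard free energies of sequential steps add: ΔG°₃ = ΔG°₁ + ΔG°₂, so n₃E°₃ = n₁E°₁ + n₂E°₂.
E°₃ = (1×+0.79 + 2×-0.45) / 3 = (-0.110) / 3 = -0.037 V.

-0.037 V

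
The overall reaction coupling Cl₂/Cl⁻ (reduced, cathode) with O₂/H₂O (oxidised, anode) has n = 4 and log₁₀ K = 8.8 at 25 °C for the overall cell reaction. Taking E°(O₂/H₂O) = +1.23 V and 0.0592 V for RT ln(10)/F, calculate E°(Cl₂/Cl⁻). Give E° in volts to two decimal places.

E°cell = (0.0592/n)·log K = (0.0592/4)(8.8) = +0.130 V.
Since Cl₂/Cl⁻ is the cathode and O₂/H₂O the anode, E°cell = E°(Cl₂/Cl⁻) − E°(O₂/H₂O).
So E°(Cl₂/Cl⁻) = E°cell + E°(O₂/H₂O) = +0.130 + (+1.23) = +1.36 V.

+1.36 V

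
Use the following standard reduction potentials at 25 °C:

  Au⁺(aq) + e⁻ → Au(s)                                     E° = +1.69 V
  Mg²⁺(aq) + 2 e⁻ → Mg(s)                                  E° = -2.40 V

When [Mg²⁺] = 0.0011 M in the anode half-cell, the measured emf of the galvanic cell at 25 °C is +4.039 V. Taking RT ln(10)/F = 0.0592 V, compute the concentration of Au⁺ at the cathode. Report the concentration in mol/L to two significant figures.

0.0046 M

Au⁺/Au is the cathode, Mg²⁺/Mg the anode: E°cell = +4.09 V, n = 2.
Overall reaction: 2 Au⁺(aq) + Mg(s) → 2 Au(s) + Mg²⁺(aq); Q = [Mg²⁺]^1/[Au⁺]^2.
From E = E° − (0.0592/n) log Q: log Q = (E° − E)·n/0.0592 = (+4.09 − (+4.039))·2/0.0592 = 1.7230.
So 2·log[Au⁺] = 1·log(0.0011) − log Q = -2.9586 − (1.7230) = -4.6816; log[Au⁺] = -4.6816 / 2 = -2.3408; [Au⁺] = 10^(-2.3408) ≈ 0.0046 M.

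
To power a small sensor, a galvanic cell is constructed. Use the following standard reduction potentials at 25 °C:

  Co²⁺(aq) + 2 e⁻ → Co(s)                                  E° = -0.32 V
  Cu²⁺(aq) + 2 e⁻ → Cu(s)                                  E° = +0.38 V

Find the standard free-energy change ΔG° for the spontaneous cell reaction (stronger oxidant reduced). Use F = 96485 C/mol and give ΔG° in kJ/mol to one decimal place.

-135.1 kJ/mol

Cu²⁺/Cu (E° = +0.38 V) is the cathode; Co²⁺/Co (E° = -0.32 V) is the anode, so E°cell = +0.70 V.
Balancing electrons gives n = 2 (lcm of 2 and 2).
ΔG° = −nFE° = −(2)(96485)(+0.70) = -135,079 J = -135.1 kJ/mol.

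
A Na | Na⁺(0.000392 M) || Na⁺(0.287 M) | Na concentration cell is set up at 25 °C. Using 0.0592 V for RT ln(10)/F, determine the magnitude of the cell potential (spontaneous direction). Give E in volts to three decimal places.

+0.170 V

For a concentration cell E°cell = 0. The 0.287 M side is the cathode (reduction is favoured where [Na⁺] is higher).
With n = 1, E = −(0.0592/1) log([Na⁺]ₐₙ/[Na⁺]꜀ₐₜ) = −(0.0592/1) log(0.000392/0.287) = −(0.0592/1)(-2.865) = +0.170 V.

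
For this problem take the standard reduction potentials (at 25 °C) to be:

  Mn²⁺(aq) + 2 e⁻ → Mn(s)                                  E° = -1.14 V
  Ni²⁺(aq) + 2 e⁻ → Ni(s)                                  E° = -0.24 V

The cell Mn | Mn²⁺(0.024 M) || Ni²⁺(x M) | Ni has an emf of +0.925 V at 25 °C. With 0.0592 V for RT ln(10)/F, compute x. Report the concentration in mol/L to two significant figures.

0.17 M

Ni²⁺/Ni is the cathode, Mn²⁺/Mn the anode: E°cell = +0.90 V, n = 2.
Overall reaction: Ni²⁺(aq) + Mn(s) → Ni(s) + Mn²⁺(aq); Q = [Mn²⁺]^1/[Ni²⁺]^1.
From E = E° − (0.0592/n) log Q: log Q = (E° − E)·n/0.0592 = (+0.90 − (+0.925))·2/0.0592 = -0.8446.
So 1·log[Ni²⁺] = 1·log(0.024) − log Q = -1.6198 − (-0.8446) = -0.7752; [Ni²⁺] = 10^(-0.7752) ≈ 0.17 M.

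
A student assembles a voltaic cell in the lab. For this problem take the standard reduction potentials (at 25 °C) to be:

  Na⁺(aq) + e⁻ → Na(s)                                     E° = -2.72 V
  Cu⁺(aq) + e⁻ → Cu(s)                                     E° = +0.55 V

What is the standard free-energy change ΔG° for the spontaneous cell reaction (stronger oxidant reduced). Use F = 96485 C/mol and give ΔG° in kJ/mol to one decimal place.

Cu⁺/Cu (E° = +0.55 V) is the cathode; Na⁺/Na (E° = -2.72 V) is the anode, so E°cell = +3.27 V.
Balancing electrons gives n = 1 (lcm of 1 and 1).
ΔG° = −nFE° = −(1)(96485)(+3.27) = -315,506 J = -315.5 kJ/mol.

-315.5 kJ/mol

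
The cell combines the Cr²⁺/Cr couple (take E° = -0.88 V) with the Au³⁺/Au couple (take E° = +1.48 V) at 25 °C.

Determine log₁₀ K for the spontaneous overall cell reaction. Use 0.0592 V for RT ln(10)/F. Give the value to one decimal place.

Cathode: Au³⁺/Au; anode: Cr²⁺/Cr. E°cell = +2.36 V, n = 6.
log K = nE°cell / 0.0592 = (6)(+2.36) / 0.0592 = 239.2.

239.2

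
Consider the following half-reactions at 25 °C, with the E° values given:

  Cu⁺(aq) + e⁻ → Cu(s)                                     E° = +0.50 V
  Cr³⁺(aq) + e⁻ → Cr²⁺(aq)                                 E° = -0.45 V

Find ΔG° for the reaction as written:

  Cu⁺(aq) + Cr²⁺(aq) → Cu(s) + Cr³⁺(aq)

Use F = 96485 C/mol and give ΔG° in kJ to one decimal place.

As written, Cu⁺/Cu is reduced (cathode) and Cr³⁺/Cr²⁺ is oxidised (anode), so E°cell = (+0.50) − (-0.45) = +0.95 V.
Balancing electrons gives n = 1.
ΔG° = −nFE° = −(1)(96485)(+0.95) = -91,661 J = -91.7 kJ.

-91.7 kJ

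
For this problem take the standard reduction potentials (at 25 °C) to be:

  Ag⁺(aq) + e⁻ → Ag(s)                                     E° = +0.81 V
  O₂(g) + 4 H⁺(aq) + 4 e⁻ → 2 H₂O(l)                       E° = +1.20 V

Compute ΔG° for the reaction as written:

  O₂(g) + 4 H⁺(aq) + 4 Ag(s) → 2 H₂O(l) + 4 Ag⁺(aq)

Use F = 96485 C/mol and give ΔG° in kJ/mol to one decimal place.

-150.5 kJ/mol

As written, O₂/H₂O is reduced (cathode) and Ag⁺/Ag is oxidised (anode), so E°cell = (+1.20) − (+0.81) = +0.39 V.
Balancing electrons gives n = 4.
ΔG° = −nFE° = −(4)(96485)(+0.39) = -150,517 J = -150.5 kJ/mol.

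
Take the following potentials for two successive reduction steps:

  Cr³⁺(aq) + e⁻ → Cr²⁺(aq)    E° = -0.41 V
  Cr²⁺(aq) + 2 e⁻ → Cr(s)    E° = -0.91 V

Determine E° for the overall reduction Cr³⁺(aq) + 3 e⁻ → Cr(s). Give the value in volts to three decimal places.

-0.743 V

Since ΔG° = −nFE° is additive over sequential reductions, n₃E°₃ = n₁E°₁ + n₂E°₂.
E°₃ = (1×-0.41 + 2×-0.91) / 3 = (-2.230) / 3 = -0.743 V.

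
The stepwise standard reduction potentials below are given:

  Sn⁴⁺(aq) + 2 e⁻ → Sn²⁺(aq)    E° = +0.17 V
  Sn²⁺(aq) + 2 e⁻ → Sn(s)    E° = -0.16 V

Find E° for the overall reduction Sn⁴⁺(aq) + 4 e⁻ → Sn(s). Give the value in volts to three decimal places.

Standard free energies of sequential steps add: ΔG°₃ = ΔG°₁ + ΔG°₂, so n₃E°₃ = n₁E°₁ + n₂E°₂.
E°₃ = (2×+0.17 + 2×-0.16) / 4 = (+0.020) / 4 = +0.005 V.

+0.005 V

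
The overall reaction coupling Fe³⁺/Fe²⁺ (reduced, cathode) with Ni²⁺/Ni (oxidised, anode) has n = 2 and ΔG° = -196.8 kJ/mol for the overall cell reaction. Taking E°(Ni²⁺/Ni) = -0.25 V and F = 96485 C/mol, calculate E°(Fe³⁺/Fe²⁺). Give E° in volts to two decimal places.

E°cell = −ΔG°/(nF) = −(-196.8×10³)/((2)(96485)) = +1.020 V.
Since Fe³⁺/Fe²⁺ is the cathode and Ni²⁺/Ni the anode, E°cell = E°(Fe³⁺/Fe²⁺) − E°(Ni²⁺/Ni).
So E°(Fe³⁺/Fe²⁺) = E°cell + E°(Ni²⁺/Ni) = +1.020 + (-0.25) = +0.77 V.

+0.77 V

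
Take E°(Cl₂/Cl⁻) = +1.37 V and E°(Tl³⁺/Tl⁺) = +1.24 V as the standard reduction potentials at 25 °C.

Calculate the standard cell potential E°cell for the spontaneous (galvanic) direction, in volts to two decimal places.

The Cl₂/Cl⁻ couple has the higher reduction potential, so it is the cathode; Tl³⁺/Tl⁺ is oxidised at the anode.
E°cell = E°(cathode) − E°(anode) = (+1.37) − (+1.24) = +0.13 V.
Since E°cell > 0, the reaction is spontaneous under standard conditions.

+0.13 V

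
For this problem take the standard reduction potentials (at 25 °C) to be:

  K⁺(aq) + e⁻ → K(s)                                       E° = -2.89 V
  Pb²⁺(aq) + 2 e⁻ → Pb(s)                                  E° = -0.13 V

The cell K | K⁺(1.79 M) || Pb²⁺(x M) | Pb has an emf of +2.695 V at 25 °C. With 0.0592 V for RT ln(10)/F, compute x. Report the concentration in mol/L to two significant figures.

0.020 M

Pb²⁺/Pb is the cathode, K⁺/K the anode: E°cell = +2.76 V, n = 2.
Overall reaction: Pb²⁺(aq) + 2 K(s) → Pb(s) + 2 K⁺(aq); Q = [K⁺]^2/[Pb²⁺]^1.
From E = E° − (0.0592/n) log Q: log Q = (E° − E)·n/0.0592 = (+2.76 − (+2.695))·2/0.0592 = 2.1959.
So 1·log[Pb²⁺] = 2·log(1.79) − log Q = 0.5057 − (2.1959) = -1.6902; [Pb²⁺] = 10^(-1.6902) ≈ 0.020 M.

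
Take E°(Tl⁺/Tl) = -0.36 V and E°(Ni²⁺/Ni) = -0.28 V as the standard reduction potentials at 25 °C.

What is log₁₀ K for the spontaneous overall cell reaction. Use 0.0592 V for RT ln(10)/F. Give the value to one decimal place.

2.7

Cathode: Ni²⁺/Ni; anode: Tl⁺/Tl. E°cell = +0.08 V, n = 2.
log K = nE°cell / 0.0592 = (2)(+0.08) / 0.0592 = 2.7.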